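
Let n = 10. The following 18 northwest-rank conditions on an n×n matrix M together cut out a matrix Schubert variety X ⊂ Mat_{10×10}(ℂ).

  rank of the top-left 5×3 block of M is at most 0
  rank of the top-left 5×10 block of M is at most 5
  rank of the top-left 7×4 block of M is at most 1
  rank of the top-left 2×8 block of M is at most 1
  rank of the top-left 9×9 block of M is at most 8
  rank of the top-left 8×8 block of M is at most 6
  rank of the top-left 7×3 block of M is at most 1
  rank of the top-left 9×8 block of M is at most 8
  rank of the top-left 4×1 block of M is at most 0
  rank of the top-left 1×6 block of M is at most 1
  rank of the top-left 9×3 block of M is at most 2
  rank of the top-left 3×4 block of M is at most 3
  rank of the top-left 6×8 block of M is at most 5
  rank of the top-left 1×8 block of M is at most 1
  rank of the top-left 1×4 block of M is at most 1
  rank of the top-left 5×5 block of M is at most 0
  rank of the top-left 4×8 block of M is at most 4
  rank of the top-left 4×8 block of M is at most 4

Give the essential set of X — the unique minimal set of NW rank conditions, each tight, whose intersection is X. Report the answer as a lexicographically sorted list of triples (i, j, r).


Reconstructing r_w from the 18 given conditions:

  i=1: 0 0 0 0 0 1 1 1 1 1
  i=2: 0 0 0 0 0 1 1 1 2 2
  i=3: 0 0 0 0 0 1 2 2 3 3
  i=4: 0 0 0 0 0 1 2 3 4 4
  i=5: 0 0 0 0 0 1 2 3 4 5
  i=6: 1 1 1 1 1 2 3 4 5 6
  i=7: 1 1 1 1 2 3 4 5 6 7
  i=8: 1 2 2 2 3 4 5 6 7 8
  i=9: 1 2 2 3 4 5 6 7 8 9
  i=10: 1 2 3 4 5 6 7 8 9 10

hence w(1..10) = (6, 9, 7, 8, 10, 1, 5, 2, 4, 3).

|D(w)|=31, |Ess(w)|=4:

[(2, 8, 1), (5, 5, 0), (7, 4, 1), (9, 3, 2)]


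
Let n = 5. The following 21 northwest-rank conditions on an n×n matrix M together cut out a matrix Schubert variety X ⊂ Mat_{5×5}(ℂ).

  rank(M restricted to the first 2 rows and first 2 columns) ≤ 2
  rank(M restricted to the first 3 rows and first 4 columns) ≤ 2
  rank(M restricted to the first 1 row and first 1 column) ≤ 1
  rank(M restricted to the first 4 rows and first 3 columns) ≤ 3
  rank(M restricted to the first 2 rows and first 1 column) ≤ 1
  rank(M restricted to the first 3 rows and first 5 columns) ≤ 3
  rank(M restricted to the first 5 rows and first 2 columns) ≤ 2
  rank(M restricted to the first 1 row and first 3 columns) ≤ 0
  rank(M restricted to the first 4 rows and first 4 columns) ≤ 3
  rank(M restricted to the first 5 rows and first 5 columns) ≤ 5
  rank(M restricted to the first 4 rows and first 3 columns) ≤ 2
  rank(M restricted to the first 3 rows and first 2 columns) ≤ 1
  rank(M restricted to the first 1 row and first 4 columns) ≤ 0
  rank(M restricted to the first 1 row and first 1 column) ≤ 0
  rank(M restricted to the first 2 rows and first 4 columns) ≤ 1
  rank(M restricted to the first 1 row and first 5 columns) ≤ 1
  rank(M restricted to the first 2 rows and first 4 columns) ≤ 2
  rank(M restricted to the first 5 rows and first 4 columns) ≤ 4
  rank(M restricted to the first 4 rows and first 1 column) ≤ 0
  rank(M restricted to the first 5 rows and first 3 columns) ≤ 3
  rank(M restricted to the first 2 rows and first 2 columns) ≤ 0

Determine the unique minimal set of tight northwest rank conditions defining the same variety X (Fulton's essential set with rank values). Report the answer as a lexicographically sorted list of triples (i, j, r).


The tightest implied rank at each (i,j), from the 21 conditions:

  0 | 0 | 0 | 0 | 1
  0 | 0 | 1 | 1 | 2
  0 | 1 | 2 | 2 | 3
  0 | 1 | 2 | 3 | 4
  1 | 2 | 3 | 4 | 5

second differences of R give the permutation w = (5, 3, 2, 4, 1).

Rothe diagram D(w) (8 cells), 3 SE-corners (essential conditions):

[(1, 4, 0), (2, 2, 0), (4, 1, 0)]


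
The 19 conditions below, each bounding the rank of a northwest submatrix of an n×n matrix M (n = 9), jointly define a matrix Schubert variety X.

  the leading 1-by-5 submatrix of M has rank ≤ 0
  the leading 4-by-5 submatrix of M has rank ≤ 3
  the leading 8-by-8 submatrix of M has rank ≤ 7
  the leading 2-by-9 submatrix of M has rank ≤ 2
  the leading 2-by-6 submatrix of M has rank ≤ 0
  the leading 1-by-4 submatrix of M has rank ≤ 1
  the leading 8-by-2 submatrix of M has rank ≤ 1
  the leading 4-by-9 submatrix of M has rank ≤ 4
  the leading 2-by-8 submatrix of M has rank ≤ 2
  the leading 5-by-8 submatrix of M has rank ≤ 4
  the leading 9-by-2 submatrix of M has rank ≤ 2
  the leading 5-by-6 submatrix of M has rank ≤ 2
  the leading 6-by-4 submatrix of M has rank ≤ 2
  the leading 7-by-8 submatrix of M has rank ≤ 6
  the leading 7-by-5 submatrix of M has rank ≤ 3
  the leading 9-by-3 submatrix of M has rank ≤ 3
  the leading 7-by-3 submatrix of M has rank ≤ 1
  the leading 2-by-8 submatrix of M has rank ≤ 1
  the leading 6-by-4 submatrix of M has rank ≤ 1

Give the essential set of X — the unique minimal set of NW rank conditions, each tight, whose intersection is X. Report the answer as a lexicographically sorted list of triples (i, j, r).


Rank table r_w(9×9) implied by the 19 constraints:

  0, 0, 0, 0, 0, 0, 1, 1, 1
  0, 0, 0, 0, 0, 0, 1, 1, 2
  1, 1, 1, 1, 1, 1, 2, 2, 3
  1, 1, 1, 1, 2, 2, 3, 3, 4
  1, 1, 1, 1, 2, 2, 3, 4, 5
  1, 1, 1, 1, 2, 3, 4, 5, 6
  1, 1, 1, 2, 3, 4, 5, 6, 7
  1, 1, 2, 3, 4, 5, 6, 7, 8
  1, 2, 3, 4, 5, 6, 7, 8, 9

reading off 1-entries of Δ²R: w = (7, 9, 1, 5, 8, 6, 4, 3, 2).

6 SE-corners of the 26-cell Rothe diagram give Ess(w):

[(2, 6, 0), (2, 8, 1), (5, 6, 2), (6, 4, 1), (7, 3, 1), (8, 2, 1)]


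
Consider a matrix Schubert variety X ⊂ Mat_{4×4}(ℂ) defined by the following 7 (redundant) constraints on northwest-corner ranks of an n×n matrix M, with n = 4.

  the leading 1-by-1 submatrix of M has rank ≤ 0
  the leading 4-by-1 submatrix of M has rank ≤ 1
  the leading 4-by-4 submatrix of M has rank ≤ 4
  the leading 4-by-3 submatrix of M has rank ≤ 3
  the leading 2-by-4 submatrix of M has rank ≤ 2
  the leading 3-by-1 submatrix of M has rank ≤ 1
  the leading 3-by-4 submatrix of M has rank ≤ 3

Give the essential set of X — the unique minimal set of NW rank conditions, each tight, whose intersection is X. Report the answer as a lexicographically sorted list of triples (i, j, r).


Computing R[i][j] = min implied NW-rank bound (n=4, 7 conditions):

  row 1: 0 1 1 1
  row 2: 1 2 2 2
  row 3: 1 2 3 3
  row 4: 1 2 3 4

reading off 1-entries of Δ²R: w = (2, 1, 3, 4).

|D(w)|=1, |Ess(w)|=1:

[(1, 1, 0)]


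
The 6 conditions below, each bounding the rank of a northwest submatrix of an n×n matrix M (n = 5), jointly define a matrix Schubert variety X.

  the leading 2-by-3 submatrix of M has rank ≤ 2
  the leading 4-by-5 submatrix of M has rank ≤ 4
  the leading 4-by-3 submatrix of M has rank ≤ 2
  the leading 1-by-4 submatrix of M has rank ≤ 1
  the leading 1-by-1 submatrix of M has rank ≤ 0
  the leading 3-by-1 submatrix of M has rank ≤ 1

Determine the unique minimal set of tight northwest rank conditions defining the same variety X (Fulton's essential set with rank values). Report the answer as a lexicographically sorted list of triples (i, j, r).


Computing R[i][j] = min implied NW-rank bound (n=5, 6 conditions):

  0, 1, 1, 1, 1
  1, 2, 2, 2, 2
  1, 2, 2, 3, 3
  1, 2, 2, 3, 4
  1, 2, 3, 4, 5

so w = (2, 1, 4, 5, 3).

2 SE-corners of the 3-cell Rothe diagram give Ess(w):

[(1, 1, 0), (4, 3, 2)]


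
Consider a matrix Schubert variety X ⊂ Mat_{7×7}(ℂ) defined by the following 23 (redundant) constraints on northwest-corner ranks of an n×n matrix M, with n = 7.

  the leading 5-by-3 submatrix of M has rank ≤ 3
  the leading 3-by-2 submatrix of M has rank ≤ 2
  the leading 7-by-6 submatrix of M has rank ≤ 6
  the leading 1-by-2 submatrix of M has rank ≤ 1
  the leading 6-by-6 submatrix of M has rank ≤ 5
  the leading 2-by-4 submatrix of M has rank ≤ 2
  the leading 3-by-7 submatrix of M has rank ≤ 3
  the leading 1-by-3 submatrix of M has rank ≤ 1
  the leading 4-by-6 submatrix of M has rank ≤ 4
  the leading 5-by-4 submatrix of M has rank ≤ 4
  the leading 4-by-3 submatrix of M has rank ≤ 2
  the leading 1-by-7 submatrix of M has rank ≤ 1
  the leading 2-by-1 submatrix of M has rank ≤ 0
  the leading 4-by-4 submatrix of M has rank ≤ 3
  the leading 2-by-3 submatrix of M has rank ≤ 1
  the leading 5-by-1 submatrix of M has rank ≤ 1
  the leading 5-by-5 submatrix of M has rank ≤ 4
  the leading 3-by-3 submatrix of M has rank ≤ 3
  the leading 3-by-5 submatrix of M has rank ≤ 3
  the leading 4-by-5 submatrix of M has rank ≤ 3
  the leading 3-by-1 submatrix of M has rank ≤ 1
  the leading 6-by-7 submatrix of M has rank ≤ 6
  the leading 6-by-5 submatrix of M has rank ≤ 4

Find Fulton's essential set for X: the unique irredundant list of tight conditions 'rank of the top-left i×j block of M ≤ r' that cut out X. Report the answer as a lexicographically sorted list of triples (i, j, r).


Propagating the 23 rank bounds to every northwest block:

  0 | 1 | 1 | 1 | 1 | 1 | 1
  0 | 1 | 1 | 2 | 2 | 2 | 2
  1 | 2 | 2 | 3 | 3 | 3 | 3
  1 | 2 | 2 | 3 | 3 | 4 | 4
  1 | 2 | 3 | 4 | 4 | 5 | 5
  1 | 2 | 3 | 4 | 4 | 5 | 6
  1 | 2 | 3 | 4 | 5 | 6 | 7

giving w = (2, 4, 1, 6, 3, 7, 5) via Δ²R.

Rothe diagram D(w) (6 cells), 5 SE-corners (essential conditions):

[(2, 1, 0), (2, 3, 1), (4, 3, 2), (4, 5, 3), (6, 5, 4)]


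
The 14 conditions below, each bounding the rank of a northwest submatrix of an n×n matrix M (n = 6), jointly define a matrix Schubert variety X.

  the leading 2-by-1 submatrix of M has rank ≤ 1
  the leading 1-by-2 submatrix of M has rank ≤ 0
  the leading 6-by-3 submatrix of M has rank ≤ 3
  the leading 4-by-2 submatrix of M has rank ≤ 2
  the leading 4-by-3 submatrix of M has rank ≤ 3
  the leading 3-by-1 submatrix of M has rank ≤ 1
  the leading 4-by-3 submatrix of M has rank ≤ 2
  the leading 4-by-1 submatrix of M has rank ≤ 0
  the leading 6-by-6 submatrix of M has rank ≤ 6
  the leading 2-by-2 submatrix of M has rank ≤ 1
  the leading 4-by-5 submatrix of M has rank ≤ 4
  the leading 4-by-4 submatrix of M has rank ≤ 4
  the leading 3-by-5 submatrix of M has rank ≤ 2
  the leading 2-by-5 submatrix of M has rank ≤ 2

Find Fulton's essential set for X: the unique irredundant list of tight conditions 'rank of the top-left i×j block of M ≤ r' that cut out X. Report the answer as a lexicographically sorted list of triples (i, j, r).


The tightest implied rank at each (i,j), from the 14 conditions:

  i=1: 0 0 1 1 1 1
  i=2: 0 1 2 2 2 2
  i=3: 0 1 2 2 2 3
  i=4: 0 1 2 3 3 4
  i=5: 1 2 3 4 4 5
  i=6: 1 2 3 4 5 6

reading off 1-entries of Δ²R: w = (3, 2, 6, 4, 1, 5).

3 SE-corners of the 7-cell Rothe diagram give Ess(w):

[(1, 2, 0), (3, 5, 2), (4, 1, 0)]


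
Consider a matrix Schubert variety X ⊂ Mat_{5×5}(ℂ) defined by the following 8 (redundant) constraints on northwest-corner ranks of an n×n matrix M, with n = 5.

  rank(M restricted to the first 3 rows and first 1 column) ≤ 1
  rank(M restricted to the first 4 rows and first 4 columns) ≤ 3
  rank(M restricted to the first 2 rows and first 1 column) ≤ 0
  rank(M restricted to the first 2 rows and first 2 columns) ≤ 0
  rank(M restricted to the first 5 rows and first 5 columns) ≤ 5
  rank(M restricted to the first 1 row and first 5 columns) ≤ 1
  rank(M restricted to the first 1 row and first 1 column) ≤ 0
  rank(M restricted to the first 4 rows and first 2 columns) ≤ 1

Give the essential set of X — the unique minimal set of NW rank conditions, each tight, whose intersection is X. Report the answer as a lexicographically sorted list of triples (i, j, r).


Propagating the 8 rank bounds to every northwest block:

  i=1: 0 | 0 | 1 | 1 | 1
  i=2: 0 | 0 | 1 | 2 | 2
  i=3: 1 | 1 | 2 | 3 | 3
  i=4: 1 | 1 | 2 | 3 | 4
  i=5: 1 | 2 | 3 | 4 | 5

the unique w with this rank table is (3, 4, 1, 5, 2).

Fulton essential set (2 of the 5 Rothe cells):

[(2, 2, 0), (4, 2, 1)]


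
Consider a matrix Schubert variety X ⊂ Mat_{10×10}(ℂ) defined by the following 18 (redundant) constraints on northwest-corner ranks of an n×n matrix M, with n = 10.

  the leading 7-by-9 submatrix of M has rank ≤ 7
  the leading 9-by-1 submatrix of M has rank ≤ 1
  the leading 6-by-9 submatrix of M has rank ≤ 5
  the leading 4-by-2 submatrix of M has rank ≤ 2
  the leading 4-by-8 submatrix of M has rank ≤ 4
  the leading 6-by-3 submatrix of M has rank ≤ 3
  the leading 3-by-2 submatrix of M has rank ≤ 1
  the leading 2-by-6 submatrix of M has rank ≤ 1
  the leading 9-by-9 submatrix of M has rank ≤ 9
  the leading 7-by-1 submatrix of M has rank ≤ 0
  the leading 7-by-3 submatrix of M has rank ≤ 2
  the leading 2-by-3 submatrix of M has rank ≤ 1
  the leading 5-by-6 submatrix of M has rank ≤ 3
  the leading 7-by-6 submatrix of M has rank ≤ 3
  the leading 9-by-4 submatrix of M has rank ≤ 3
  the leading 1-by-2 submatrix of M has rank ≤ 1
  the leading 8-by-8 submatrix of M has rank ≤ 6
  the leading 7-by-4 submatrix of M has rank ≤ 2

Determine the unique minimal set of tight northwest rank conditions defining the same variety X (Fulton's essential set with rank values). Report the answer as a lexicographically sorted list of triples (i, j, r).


Rank table r_w(10×10) implied by the 18 constraints:

  row 1: 0 1 1 1 1 1 1 1 1 1
  row 2: 0 1 1 1 1 1 2 2 2 2
  row 3: 0 1 2 2 2 2 3 3 3 3
  row 4: 0 1 2 2 3 3 4 4 4 4
  row 5: 0 1 2 2 3 3 4 5 5 5
  row 6: 0 1 2 2 3 3 4 5 5 6
  row 7: 0 1 2 2 3 3 4 5 6 7
  row 8: 1 2 3 3 4 4 5 6 7 8
  row 9: 1 2 3 3 4 5 6 7 8 9
  row 10: 1 2 3 4 5 6 7 8 9 10

hence w(1..10) = (2, 7, 3, 5, 8, 10, 9, 1, 6, 4).

ℓ(w)=20; the 6 essential cells (i,j,r):

[(2, 6, 1), (6, 9, 5), (7, 1, 0), (7, 4, 2), (7, 6, 3), (9, 4, 3)]


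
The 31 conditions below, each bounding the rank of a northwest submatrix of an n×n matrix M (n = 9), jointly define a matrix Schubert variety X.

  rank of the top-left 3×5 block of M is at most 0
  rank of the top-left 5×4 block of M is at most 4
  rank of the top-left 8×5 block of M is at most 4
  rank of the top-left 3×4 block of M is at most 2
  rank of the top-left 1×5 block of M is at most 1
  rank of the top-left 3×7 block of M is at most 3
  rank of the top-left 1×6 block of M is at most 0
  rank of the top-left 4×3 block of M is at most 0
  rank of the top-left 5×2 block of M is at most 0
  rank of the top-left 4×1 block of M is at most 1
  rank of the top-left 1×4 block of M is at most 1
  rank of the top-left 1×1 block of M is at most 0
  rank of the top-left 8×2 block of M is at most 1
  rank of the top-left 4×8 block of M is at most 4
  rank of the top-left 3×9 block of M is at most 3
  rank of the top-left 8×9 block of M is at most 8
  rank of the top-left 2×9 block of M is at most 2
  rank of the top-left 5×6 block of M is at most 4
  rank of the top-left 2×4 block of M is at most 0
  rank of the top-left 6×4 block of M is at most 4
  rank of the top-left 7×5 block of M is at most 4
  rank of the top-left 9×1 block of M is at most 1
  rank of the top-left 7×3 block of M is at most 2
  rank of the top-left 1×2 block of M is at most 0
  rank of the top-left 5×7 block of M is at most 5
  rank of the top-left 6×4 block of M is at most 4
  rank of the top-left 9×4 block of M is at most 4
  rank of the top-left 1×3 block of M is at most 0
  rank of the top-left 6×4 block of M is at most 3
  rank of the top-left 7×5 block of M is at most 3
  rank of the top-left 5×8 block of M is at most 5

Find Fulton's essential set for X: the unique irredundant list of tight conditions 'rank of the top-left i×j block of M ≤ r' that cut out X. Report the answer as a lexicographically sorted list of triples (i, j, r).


Rank table r_w(9×9) implied by the 31 constraints:

  R[1]: 0 | 0 | 0 | 0 | 0 | 0 | 1 | 1 | 1
  R[2]: 0 | 0 | 0 | 0 | 0 | 1 | 2 | 2 | 2
  R[3]: 0 | 0 | 0 | 0 | 0 | 1 | 2 | 3 | 3
  R[4]: 0 | 0 | 0 | 1 | 1 | 2 | 3 | 4 | 4
  R[5]: 0 | 0 | 1 | 2 | 2 | 3 | 4 | 5 | 5
  R[6]: 1 | 1 | 2 | 3 | 3 | 4 | 5 | 6 | 6
  R[7]: 1 | 1 | 2 | 3 | 3 | 4 | 5 | 6 | 7
  R[8]: 1 | 1 | 2 | 3 | 4 | 5 | 6 | 7 | 8
  R[9]: 1 | 2 | 3 | 4 | 5 | 6 | 7 | 8 | 9

hence w(1..9) = (7, 6, 8, 4, 3, 1, 9, 5, 2).

D(w) has 24 cells with 6 SE-corners; essential set:

[(1, 6, 0), (3, 5, 0), (4, 3, 0), (5, 2, 0), (7, 5, 3), (8, 2, 1)]


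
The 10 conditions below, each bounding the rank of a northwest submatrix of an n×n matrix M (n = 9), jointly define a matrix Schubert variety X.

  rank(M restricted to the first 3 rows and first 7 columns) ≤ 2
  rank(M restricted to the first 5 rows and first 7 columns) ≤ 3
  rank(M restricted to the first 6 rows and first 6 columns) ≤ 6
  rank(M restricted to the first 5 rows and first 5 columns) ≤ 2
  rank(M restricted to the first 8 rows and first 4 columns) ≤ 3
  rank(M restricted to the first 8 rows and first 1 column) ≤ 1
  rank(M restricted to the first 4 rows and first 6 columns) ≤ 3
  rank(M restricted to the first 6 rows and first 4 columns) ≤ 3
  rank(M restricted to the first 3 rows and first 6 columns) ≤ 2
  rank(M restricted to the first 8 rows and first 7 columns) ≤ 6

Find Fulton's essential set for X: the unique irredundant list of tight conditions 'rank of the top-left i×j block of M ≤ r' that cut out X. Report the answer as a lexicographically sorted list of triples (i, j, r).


The tightest implied rank at each (i,j), from the 10 conditions:

  row 1: 1, 1, 1, 1, 1, 1, 1, 1, 1
  row 2: 1, 2, 2, 2, 2, 2, 2, 2, 2
  row 3: 1, 2, 2, 2, 2, 2, 2, 3, 3
  row 4: 1, 2, 2, 2, 2, 3, 3, 4, 4
  row 5: 1, 2, 2, 2, 2, 3, 3, 4, 5
  row 6: 1, 2, 3, 3, 3, 4, 4, 5, 6
  row 7: 1, 2, 3, 3, 4, 5, 5, 6, 7
  row 8: 1, 2, 3, 3, 4, 5, 6, 7, 8
  row 9: 1, 2, 3, 4, 5, 6, 7, 8, 9

second differences of R give the permutation w = (1, 2, 8, 6, 9, 3, 5, 7, 4).

4 SE-corners of the 14-cell Rothe diagram give Ess(w):

[(3, 7, 2), (5, 5, 2), (5, 7, 3), (8, 4, 3)]


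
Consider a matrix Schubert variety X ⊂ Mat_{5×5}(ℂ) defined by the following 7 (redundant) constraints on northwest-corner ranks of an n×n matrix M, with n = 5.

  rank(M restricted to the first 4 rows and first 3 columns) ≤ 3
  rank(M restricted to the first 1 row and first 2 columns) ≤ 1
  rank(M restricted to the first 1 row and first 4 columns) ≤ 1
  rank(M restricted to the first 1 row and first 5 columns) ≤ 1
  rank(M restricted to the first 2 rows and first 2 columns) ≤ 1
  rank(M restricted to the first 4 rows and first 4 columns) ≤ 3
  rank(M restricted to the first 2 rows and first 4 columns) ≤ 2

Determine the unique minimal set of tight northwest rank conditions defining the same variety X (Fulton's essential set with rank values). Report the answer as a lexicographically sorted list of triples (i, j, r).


Reconstructing r_w from the 7 given conditions:

  i=1: 1 1 1 1 1
  i=2: 1 1 2 2 2
  i=3: 1 2 3 3 3
  i=4: 1 2 3 3 4
  i=5: 1 2 3 4 5

second differences of R give the permutation w = (1, 3, 2, 5, 4).

2 SE-corners of the 2-cell Rothe diagram give Ess(w):

[(2, 2, 1), (4, 4, 3)]


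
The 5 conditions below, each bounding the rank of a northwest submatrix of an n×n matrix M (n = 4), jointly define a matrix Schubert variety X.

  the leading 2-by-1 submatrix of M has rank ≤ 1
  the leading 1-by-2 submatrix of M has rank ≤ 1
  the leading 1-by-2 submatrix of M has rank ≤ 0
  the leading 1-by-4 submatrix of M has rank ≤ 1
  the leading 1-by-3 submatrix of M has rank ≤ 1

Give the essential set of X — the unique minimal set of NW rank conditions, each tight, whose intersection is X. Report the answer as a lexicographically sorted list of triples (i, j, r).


Propagating the 5 rank bounds to every northwest block:

  row 1: 0  0  1  1
  row 2: 1  1  2  2
  row 3: 1  2  3  3
  row 4: 1  2  3  4

reading off 1-entries of Δ²R: w = (3, 1, 2, 4).

D(w) has 2 cells with 1 SE-corner; essential set:

[(1, 2, 0)]


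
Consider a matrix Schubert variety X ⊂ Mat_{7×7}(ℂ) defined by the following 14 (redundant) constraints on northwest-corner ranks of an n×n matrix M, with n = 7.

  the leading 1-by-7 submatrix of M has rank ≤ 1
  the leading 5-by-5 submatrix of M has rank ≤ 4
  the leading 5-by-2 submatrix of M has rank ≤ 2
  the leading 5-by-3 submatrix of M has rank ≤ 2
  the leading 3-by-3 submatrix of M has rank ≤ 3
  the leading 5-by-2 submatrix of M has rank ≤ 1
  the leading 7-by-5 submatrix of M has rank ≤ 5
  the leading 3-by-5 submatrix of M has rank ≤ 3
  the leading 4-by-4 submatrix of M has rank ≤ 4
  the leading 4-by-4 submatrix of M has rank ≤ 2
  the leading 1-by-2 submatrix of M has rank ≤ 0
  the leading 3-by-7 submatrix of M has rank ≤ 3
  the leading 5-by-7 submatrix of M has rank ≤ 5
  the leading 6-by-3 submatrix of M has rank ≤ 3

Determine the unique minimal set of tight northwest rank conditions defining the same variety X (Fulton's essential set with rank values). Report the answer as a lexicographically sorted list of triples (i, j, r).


Computing R[i][j] = min implied NW-rank bound (n=7, 14 conditions):

  R[1]: 0  0  1  1  1  1  1
  R[2]: 1  1  2  2  2  2  2
  R[3]: 1  1  2  2  3  3  3
  R[4]: 1  1  2  2  3  4  4
  R[5]: 1  1  2  3  4  5  5
  R[6]: 1  2  3  4  5  6  6
  R[7]: 1  2  3  4  5  6  7

reading off 1-entries of Δ²R: w = (3, 1, 5, 6, 4, 2, 7).

|D(w)|=7, |Ess(w)|=3:

[(1, 2, 0), (4, 4, 2), (5, 2, 1)]


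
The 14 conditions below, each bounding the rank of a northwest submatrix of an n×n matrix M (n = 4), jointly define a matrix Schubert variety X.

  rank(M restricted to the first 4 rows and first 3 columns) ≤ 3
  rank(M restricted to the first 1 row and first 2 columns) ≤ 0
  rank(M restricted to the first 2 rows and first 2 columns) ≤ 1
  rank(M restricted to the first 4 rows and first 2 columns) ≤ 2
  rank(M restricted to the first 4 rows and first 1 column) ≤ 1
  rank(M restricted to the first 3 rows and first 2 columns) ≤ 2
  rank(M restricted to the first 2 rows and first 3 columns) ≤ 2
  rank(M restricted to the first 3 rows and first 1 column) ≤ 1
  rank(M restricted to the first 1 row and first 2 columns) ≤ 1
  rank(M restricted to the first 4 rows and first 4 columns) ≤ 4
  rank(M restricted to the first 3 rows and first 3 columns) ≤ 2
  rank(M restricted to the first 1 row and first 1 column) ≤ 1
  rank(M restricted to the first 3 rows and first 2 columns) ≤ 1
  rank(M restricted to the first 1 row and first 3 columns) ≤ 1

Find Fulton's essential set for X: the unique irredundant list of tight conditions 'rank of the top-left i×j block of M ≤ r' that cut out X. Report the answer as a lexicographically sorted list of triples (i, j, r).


Rank table r_w(4×4) implied by the 14 constraints:

  0, 0, 1, 1
  1, 1, 2, 2
  1, 1, 2, 3
  1, 2, 3, 4

so w = (3, 1, 4, 2).

ℓ(w)=3; the 2 essential cells (i,j,r):

[(1, 2, 0), (3, 2, 1)]


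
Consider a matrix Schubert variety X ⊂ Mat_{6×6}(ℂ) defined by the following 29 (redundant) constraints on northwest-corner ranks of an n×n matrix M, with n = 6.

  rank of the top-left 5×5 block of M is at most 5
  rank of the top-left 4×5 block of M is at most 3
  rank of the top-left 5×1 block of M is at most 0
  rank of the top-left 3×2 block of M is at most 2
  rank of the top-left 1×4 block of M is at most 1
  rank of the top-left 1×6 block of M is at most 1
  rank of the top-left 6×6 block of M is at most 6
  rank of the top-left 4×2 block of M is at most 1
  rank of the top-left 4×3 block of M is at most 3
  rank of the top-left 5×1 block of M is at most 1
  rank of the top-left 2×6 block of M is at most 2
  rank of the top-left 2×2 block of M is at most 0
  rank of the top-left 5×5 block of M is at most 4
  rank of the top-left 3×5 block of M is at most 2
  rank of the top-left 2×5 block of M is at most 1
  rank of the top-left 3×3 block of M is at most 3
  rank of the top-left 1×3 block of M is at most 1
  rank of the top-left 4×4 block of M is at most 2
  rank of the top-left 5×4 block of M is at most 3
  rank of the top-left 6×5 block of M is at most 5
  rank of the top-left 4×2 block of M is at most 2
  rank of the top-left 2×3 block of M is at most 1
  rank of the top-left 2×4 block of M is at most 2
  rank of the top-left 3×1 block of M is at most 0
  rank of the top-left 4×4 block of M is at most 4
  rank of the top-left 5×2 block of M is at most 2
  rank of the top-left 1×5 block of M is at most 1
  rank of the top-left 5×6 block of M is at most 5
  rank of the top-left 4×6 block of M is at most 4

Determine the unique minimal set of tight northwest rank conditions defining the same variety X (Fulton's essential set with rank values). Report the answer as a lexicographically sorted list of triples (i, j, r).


Rank table r_w(6×6) implied by the 29 constraints:

  R[1]: 0 | 0 | 1 | 1 | 1 | 1
  R[2]: 0 | 0 | 1 | 1 | 1 | 2
  R[3]: 0 | 1 | 2 | 2 | 2 | 3
  R[4]: 0 | 1 | 2 | 2 | 3 | 4
  R[5]: 0 | 1 | 2 | 3 | 4 | 5
  R[6]: 1 | 2 | 3 | 4 | 5 | 6

second differences of R give the permutation w = (3, 6, 2, 5, 4, 1).

|D(w)|=10, |Ess(w)|=4:

[(2, 2, 0), (2, 5, 1), (4, 4, 2), (5, 1, 0)]


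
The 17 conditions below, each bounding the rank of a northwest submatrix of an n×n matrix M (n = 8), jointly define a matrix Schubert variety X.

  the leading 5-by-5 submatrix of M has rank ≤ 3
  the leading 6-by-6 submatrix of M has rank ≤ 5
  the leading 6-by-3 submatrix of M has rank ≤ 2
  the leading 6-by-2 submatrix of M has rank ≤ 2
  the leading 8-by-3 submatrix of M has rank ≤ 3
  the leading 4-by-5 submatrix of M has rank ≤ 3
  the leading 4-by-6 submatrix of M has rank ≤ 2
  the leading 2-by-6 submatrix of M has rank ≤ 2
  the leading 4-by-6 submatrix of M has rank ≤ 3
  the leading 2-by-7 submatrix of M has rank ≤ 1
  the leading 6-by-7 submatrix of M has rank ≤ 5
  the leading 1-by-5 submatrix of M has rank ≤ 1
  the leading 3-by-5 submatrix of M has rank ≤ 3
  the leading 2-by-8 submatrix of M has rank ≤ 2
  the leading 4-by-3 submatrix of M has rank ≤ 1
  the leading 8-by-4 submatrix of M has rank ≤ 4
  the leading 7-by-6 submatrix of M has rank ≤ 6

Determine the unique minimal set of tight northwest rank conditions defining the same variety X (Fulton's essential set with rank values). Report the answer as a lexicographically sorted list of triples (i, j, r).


Reconstructing r_w from the 17 given conditions:

  i=1: 1 | 1 | 1 | 1 | 1 | 1 | 1 | 1
  i=2: 1 | 1 | 1 | 1 | 1 | 1 | 1 | 2
  i=3: 1 | 1 | 1 | 2 | 2 | 2 | 2 | 3
  i=4: 1 | 1 | 1 | 2 | 2 | 2 | 3 | 4
  i=5: 1 | 2 | 2 | 3 | 3 | 3 | 4 | 5
  i=6: 1 | 2 | 2 | 3 | 4 | 4 | 5 | 6
  i=7: 1 | 2 | 3 | 4 | 5 | 5 | 6 | 7
  i=8: 1 | 2 | 3 | 4 | 5 | 6 | 7 | 8

giving w = (1, 8, 4, 7, 2, 5, 3, 6) via Δ²R.

ℓ(w)=13; the 4 essential cells (i,j,r):

[(2, 7, 1), (4, 3, 1), (4, 6, 2), (6, 3, 2)]


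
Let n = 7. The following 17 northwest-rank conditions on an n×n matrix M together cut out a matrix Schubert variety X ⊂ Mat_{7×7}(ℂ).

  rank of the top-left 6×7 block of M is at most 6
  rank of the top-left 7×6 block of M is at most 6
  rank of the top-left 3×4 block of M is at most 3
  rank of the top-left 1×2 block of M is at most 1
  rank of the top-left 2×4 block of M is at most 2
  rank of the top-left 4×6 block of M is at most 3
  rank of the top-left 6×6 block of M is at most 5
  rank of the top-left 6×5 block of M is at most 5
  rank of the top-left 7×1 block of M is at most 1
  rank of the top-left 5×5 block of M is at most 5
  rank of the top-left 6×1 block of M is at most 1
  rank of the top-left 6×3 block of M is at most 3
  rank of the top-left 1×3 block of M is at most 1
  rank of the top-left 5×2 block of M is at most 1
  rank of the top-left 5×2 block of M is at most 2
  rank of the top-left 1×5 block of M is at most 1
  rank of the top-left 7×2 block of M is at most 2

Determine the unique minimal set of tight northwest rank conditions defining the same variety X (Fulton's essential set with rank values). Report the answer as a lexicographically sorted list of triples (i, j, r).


Computing R[i][j] = min implied NW-rank bound (n=7, 17 conditions):

  R[1]: 1 | 1 | 1 | 1 | 1 | 1 | 1
  R[2]: 1 | 1 | 2 | 2 | 2 | 2 | 2
  R[3]: 1 | 1 | 2 | 3 | 3 | 3 | 3
  R[4]: 1 | 1 | 2 | 3 | 3 | 3 | 4
  R[5]: 1 | 1 | 2 | 3 | 4 | 4 | 5
  R[6]: 1 | 2 | 3 | 4 | 5 | 5 | 6
  R[7]: 1 | 2 | 3 | 4 | 5 | 6 | 7

reading off 1-entries of Δ²R: w = (1, 3, 4, 7, 5, 2, 6).

D(w) has 6 cells with 2 SE-corners; essential set:

[(4, 6, 3), (5, 2, 1)]


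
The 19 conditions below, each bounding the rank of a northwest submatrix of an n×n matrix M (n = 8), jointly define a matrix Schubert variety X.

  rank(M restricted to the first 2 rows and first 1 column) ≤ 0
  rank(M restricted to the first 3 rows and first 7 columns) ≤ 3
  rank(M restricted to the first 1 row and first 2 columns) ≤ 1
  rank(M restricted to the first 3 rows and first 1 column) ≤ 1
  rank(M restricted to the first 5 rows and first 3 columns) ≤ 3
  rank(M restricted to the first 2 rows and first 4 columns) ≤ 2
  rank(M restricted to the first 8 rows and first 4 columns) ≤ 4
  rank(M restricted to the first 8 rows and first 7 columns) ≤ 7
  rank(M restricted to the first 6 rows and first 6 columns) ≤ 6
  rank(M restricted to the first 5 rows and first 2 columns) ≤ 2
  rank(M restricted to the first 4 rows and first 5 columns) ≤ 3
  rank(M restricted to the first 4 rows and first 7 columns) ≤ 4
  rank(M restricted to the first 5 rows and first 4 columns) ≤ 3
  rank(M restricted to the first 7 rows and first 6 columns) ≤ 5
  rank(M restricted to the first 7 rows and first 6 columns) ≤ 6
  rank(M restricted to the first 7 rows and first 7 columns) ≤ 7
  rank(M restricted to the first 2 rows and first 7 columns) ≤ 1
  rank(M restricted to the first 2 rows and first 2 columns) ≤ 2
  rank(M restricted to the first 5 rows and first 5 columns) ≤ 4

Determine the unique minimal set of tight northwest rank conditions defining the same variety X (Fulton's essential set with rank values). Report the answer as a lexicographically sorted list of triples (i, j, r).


Recovering R(i,j) via the rank-extension bound from the 19 conditions:

  0 1 1 1 1 1 1 1
  0 1 1 1 1 1 1 2
  1 2 2 2 2 2 2 3
  1 2 3 3 3 3 3 4
  1 2 3 3 4 4 4 5
  1 2 3 4 5 5 5 6
  1 2 3 4 5 5 6 7
  1 2 3 4 5 6 7 8

hence w(1..8) = (2, 8, 1, 3, 5, 4, 7, 6).

Rothe diagram D(w) (9 cells), 4 SE-corners (essential conditions):

[(2, 1, 0), (2, 7, 1), (5, 4, 3), (7, 6, 5)]


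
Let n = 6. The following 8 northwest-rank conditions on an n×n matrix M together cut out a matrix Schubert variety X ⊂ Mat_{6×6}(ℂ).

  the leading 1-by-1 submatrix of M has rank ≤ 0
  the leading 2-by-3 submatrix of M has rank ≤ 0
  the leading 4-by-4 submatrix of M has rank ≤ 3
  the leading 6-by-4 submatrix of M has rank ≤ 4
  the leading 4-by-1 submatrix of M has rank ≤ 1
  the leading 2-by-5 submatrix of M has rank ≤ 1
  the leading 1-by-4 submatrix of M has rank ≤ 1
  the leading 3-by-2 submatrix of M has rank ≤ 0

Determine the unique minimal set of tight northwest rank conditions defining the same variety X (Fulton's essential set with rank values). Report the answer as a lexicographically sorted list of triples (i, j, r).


Recovering R(i,j) via the rank-extension bound from the 8 conditions:

  0 | 0 | 0 | 1 | 1 | 1
  0 | 0 | 0 | 1 | 1 | 2
  0 | 0 | 1 | 2 | 2 | 3
  1 | 1 | 2 | 3 | 3 | 4
  1 | 2 | 3 | 4 | 4 | 5
  1 | 2 | 3 | 4 | 5 | 6

the unique w with this rank table is (4, 6, 3, 1, 2, 5).

|D(w)|=9, |Ess(w)|=3:

[(2, 3, 0), (2, 5, 1), (3, 2, 0)]


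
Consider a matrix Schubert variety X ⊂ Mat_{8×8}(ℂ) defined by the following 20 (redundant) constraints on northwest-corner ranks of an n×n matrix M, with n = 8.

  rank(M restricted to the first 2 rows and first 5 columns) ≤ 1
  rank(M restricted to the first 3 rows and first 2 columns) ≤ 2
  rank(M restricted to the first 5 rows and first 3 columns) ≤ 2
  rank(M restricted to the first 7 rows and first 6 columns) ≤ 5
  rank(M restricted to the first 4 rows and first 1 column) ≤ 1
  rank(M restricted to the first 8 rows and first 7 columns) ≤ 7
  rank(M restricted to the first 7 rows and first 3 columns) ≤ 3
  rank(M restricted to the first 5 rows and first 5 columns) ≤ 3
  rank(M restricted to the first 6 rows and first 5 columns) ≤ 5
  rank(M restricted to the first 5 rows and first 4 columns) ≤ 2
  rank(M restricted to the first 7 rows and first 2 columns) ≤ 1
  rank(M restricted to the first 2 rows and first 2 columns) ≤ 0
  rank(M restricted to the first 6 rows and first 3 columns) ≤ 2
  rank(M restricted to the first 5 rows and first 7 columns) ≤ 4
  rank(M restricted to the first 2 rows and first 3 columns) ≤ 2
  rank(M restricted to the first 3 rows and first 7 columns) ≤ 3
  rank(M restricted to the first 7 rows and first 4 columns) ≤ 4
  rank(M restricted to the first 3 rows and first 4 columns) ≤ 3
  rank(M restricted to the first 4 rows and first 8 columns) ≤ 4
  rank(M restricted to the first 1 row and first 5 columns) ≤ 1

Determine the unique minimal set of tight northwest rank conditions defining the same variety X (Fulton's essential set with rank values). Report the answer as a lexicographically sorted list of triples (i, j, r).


Reconstructing r_w from the 20 given conditions:

  row 1: 0  0  1  1  1  1  1  1
  row 2: 0  0  1  1  1  2  2  2
  row 3: 1  1  2  2  2  3  3  3
  row 4: 1  1  2  2  3  4  4  4
  row 5: 1  1  2  2  3  4  4  5
  row 6: 1  1  2  3  4  5  5  6
  row 7: 1  1  2  3  4  5  6  7
  row 8: 1  2  3  4  5  6  7  8

the unique w with this rank table is (3, 6, 1, 5, 8, 4, 7, 2).

ℓ(w)=13; the 5 essential cells (i,j,r):

[(2, 2, 0), (2, 5, 1), (5, 4, 2), (5, 7, 4), (7, 2, 1)]


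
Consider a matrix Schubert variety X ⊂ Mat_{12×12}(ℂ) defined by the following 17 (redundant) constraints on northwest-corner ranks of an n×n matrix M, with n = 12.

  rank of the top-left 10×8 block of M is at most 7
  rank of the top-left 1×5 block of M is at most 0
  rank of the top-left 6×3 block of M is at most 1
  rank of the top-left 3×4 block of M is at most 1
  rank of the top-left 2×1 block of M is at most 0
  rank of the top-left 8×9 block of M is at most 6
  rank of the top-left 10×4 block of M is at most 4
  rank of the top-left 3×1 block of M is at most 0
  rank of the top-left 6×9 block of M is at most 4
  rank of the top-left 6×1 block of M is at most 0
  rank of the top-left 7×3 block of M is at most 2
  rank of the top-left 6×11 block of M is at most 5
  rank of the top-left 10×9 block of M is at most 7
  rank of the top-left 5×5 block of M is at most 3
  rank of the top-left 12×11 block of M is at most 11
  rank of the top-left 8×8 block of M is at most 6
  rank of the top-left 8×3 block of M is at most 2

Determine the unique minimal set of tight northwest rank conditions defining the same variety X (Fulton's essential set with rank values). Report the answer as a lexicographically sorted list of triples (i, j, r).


Propagating the 17 rank bounds to every northwest block:

  R[1]: 0, 0, 0, 0, 0, 1, 1, 1, 1, 1, 1, 1
  R[2]: 0, 1, 1, 1, 1, 2, 2, 2, 2, 2, 2, 2
  R[3]: 0, 1, 1, 1, 2, 3, 3, 3, 3, 3, 3, 3
  R[4]: 0, 1, 1, 2, 3, 4, 4, 4, 4, 4, 4, 4
  R[5]: 0, 1, 1, 2, 3, 4, 4, 4, 4, 5, 5, 5
  R[6]: 0, 1, 1, 2, 3, 4, 4, 4, 4, 5, 5, 6
  R[7]: 1, 2, 2, 3, 4, 5, 5, 5, 5, 6, 6, 7
  R[8]: 1, 2, 2, 3, 4, 5, 6, 6, 6, 7, 7, 8
  R[9]: 1, 2, 3, 4, 5, 6, 7, 7, 7, 8, 8, 9
  R[10]: 1, 2, 3, 4, 5, 6, 7, 7, 7, 8, 9, 10
  R[11]: 1, 2, 3, 4, 5, 6, 7, 8, 8, 9, 10, 11
  R[12]: 1, 2, 3, 4, 5, 6, 7, 8, 9, 10, 11, 12

reading off 1-entries of Δ²R: w = (6, 2, 5, 4, 10, 12, 1, 7, 3, 11, 8, 9).

8 SE-corners of the 25-cell Rothe diagram give Ess(w):

[(1, 5, 0), (3, 4, 1), (6, 1, 0), (6, 3, 1), (6, 9, 4), (6, 11, 5), (8, 3, 2), (10, 9, 7)]


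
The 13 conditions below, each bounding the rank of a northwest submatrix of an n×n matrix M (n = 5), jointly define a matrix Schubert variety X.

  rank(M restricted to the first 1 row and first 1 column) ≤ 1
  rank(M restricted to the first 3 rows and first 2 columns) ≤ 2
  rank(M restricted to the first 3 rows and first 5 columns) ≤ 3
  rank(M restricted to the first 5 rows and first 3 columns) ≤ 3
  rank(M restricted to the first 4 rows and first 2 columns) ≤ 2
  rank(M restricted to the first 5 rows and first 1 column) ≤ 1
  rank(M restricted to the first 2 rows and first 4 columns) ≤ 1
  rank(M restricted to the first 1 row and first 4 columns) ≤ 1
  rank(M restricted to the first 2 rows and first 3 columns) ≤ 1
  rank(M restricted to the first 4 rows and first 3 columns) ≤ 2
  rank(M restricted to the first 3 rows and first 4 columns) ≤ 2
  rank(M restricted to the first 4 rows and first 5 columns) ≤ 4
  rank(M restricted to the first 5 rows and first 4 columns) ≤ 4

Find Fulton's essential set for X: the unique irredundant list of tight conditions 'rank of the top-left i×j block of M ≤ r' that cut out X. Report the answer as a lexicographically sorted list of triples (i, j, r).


Recovering R(i,j) via the rank-extension bound from the 13 conditions:

  row 1: 1 | 1 | 1 | 1 | 1
  row 2: 1 | 1 | 1 | 1 | 2
  row 3: 1 | 2 | 2 | 2 | 3
  row 4: 1 | 2 | 2 | 3 | 4
  row 5: 1 | 2 | 3 | 4 | 5

giving w = (1, 5, 2, 4, 3) via Δ²R.

Rothe diagram D(w) (4 cells), 2 SE-corners (essential conditions):

[(2, 4, 1), (4, 3, 2)]


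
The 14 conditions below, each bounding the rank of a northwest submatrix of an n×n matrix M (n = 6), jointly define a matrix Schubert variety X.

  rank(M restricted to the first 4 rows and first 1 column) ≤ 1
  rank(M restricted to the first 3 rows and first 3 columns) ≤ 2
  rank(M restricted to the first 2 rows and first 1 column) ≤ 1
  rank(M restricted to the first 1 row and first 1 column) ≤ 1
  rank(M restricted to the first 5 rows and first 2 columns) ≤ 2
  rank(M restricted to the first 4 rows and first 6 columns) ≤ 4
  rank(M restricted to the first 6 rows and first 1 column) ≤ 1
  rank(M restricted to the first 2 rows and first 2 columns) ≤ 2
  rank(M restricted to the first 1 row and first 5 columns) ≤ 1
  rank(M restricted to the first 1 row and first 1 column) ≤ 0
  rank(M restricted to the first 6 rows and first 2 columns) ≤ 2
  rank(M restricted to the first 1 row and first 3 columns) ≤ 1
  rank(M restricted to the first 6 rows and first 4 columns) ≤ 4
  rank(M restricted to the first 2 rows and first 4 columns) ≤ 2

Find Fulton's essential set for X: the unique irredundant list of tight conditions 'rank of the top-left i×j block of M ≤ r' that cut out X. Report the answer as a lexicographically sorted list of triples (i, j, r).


Recovering R(i,j) via the rank-extension bound from the 14 conditions:

  R[1]: 0 | 1 | 1 | 1 | 1 | 1
  R[2]: 1 | 2 | 2 | 2 | 2 | 2
  R[3]: 1 | 2 | 2 | 3 | 3 | 3
  R[4]: 1 | 2 | 3 | 4 | 4 | 4
  R[5]: 1 | 2 | 3 | 4 | 5 | 5
  R[6]: 1 | 2 | 3 | 4 | 5 | 6

so w = (2, 1, 4, 3, 5, 6).

2 SE-corners of the 2-cell Rothe diagram give Ess(w):

[(1, 1, 0), (3, 3, 2)]


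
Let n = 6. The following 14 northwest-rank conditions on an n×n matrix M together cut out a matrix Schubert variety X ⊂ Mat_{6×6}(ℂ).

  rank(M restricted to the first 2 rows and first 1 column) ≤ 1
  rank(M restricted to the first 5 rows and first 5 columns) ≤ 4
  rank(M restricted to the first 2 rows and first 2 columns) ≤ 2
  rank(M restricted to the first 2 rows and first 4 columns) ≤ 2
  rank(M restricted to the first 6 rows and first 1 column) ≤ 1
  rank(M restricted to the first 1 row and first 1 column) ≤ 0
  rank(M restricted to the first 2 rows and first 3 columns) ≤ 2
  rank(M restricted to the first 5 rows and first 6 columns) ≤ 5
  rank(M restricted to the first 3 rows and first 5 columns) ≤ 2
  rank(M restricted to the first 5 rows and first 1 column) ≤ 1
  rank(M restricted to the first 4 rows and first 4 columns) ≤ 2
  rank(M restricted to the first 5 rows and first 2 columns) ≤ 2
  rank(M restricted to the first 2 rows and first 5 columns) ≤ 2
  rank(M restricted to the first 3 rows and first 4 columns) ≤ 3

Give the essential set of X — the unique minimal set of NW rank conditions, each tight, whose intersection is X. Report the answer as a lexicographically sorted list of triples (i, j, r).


Computing R[i][j] = min implied NW-rank bound (n=6, 14 conditions):

  0 1 1 1 1 1
  1 2 2 2 2 2
  1 2 2 2 2 3
  1 2 2 2 3 4
  1 2 3 3 4 5
  1 2 3 4 5 6

giving w = (2, 1, 6, 5, 3, 4) via Δ²R.

3 SE-corners of the 6-cell Rothe diagram give Ess(w):

[(1, 1, 0), (3, 5, 2), (4, 4, 2)]
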